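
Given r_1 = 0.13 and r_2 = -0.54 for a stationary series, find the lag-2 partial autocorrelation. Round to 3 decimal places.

-0.566

φ_{22} = (r_2 − r_1²) / (1 − r_1²)
r_1² = (0.13)² = 0.0169
Numerator = -0.54 − 0.0169 = -0.5569; denominator = 1 − 0.0169 = 0.9831
φ_{22} = -0.5569 / 0.9831 = -0.566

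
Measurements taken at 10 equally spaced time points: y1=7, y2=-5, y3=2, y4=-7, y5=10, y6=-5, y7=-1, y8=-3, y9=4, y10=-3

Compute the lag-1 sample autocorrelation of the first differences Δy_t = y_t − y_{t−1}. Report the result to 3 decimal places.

-0.757

First differences Δy: -12, 7, -9, 17, -15, 4, -2, 7, -7
Mean of differences = -1.1111
Numerator Σ(Δy_t−Δȳ)(Δy_{t+1}−Δȳ) = -677.2346
Denominator Σ(Δy_t−Δȳ)² = 894.8889
r_1(Δy) = -677.2346 / 894.8889 = -0.757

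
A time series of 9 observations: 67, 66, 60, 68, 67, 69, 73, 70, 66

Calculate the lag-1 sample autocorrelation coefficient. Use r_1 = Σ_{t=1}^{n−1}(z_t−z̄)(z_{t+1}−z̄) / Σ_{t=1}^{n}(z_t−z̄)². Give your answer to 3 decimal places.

0.256

Mean z̄ = (67 + 66 + 60 + 68 + 67 + 69 + 73 + 70 + 66)/9 = 67.3333
Numerator Σ_{t=1}^{8}(z_t−z̄)(z_{t+1}−z̄) = 25.5556
Denominator Σ(z_t−z̄)² = 100.0000
r_1 = 25.5556 / 100.0000 = 0.256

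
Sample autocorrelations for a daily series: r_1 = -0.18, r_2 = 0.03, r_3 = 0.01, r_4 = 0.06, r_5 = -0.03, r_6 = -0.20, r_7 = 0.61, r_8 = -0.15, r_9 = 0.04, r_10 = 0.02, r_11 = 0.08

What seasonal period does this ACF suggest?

7

The largest autocorrelation is r_7 = 0.61; the remaining lags stay at or below 0.08.
The dominant spike at lag 7 indicates a seasonal period of 7.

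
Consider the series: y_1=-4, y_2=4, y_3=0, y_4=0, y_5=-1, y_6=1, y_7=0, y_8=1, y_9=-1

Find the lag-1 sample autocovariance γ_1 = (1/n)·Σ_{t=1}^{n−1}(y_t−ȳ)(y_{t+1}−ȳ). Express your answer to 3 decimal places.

Mean ȳ = (-4 + 4 + 0 + 0 − 1 + 1 + 0 + 1 − 1)/9 = 0.0000
Σ_{t=1}^{8}(y_t−ȳ)(y_{t+1}−ȳ) = -18.0000
γ_1 = -18.0000 / 9 = -2.000

-2.000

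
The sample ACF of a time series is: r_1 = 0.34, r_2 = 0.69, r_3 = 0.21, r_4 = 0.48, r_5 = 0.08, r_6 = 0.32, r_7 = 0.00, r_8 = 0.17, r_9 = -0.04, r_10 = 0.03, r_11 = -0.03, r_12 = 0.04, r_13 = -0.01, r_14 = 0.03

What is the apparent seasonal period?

2

The largest autocorrelation is r_2 = 0.69, with a weaker echo at lag 4 (0.48); the remaining lags stay at or below 0.34.
The dominant spike at lag 2 indicates a seasonal period of 2.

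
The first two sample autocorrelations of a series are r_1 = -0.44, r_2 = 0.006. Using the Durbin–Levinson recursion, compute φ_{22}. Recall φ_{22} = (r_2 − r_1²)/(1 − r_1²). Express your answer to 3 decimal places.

φ_{22} = (r_2 − r_1²) / (1 − r_1²)
r_1² = (-0.44)² = 0.1936
Numerator = 0.006 − 0.1936 = -0.1876; denominator = 1 − 0.1936 = 0.8064
φ_{22} = -0.1876 / 0.8064 = -0.233

-0.233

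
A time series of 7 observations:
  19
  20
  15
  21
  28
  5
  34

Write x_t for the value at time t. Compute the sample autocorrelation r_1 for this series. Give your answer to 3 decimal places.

Mean x̄ = (19 + 20 + 15 + 21 + 28 + 5 + 34)/7 = 20.2857
Deviations from mean: -1.2857, -0.2857, -5.2857, 0.7143, 7.7143, -15.2857, 13.7143
Σ(x_t−x̄)(x_{t+1}−x̄) = (0.3673) + (1.5102) + (-3.7755) + (5.5102) + (-117.9184) + (-209.6327) = -323.9388
Denominator Σ(x_t−x̄)² = 511.4286
r_1 = -323.9388 / 511.4286 = -0.633

-0.633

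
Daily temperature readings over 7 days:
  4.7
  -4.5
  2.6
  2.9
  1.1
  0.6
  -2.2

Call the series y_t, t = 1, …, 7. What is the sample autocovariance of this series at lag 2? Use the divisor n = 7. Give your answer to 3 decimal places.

-0.665

Mean ȳ = (4.7 − 4.5 + 2.6 + 2.9 + 1.1 + 0.6 − 2.2)/7 = 0.7429
Deviations: 3.9571, -5.2429, 1.8571, 2.1571, 0.3571, -0.1429, -2.9429
Σ_{t=1}^{5}(y_t−ȳ)(y_{t+2}−ȳ) = -4.6565
γ_2 = -4.6565 / 7 = -0.665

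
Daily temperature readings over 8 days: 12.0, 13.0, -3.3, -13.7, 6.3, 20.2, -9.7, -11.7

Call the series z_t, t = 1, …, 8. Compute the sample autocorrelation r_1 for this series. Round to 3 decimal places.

0.080

Mean z̄ = (12.0 + 13.0 − 3.3 − 13.7 + 6.3 + 20.2 − 9.7 − 11.7)/8 = 1.6375
Numerator Σ_{t=1}^{7}(z_t−z̄)(z_{t+1}−z̄) = 93.1686
Denominator Σ(z_t−z̄)² = 1168.8388
r_1 = 93.1686 / 1168.8388 = 0.080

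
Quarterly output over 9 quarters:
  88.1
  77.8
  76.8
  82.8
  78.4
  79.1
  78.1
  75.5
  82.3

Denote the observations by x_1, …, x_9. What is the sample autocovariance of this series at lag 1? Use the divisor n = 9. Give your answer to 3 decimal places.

-2.699

Mean x̄ = (88.1 + 77.8 + 76.8 + 82.8 + 78.4 + 79.1 + 78.1 + 75.5 + 82.3)/9 = 79.8778
Σ_{t=1}^{8}(x_t−x̄)(x_{t+1}−x̄) = -24.2905
γ_1 = -24.2905 / 9 = -2.699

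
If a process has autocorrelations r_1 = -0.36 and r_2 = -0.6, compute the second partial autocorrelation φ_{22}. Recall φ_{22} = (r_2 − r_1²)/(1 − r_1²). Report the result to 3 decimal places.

-0.838

φ_{22} = (r_2 − r_1²) / (1 − r_1²)
r_1² = (-0.36)² = 0.1296
Numerator = -0.6 − 0.1296 = -0.7296; denominator = 1 − 0.1296 = 0.8704
φ_{22} = -0.7296 / 0.8704 = -0.838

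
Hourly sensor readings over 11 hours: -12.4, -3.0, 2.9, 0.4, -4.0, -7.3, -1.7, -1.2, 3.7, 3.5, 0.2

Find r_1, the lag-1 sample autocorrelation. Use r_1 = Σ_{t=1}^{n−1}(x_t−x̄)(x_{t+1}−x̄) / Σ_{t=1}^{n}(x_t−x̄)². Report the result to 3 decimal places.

Mean x̄ = (-12.4 − 3.0 + 2.9 + 0.4 − 4.0 − 7.3 − 1.7 − 1.2 + 3.7 + 3.5 + 0.2)/11 = -1.7182
Numerator Σ_{t=1}^{10}(x_t−x̄)(x_{t+1}−x̄) = 66.4560
Denominator Σ(x_t−x̄)² = 238.4564
r_1 = 66.4560 / 238.4564 = 0.279

0.279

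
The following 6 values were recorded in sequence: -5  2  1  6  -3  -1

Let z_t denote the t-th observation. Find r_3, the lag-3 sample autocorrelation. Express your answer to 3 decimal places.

Mean z̄ = (-5 + 2 + 1 + 6 − 3 − 1)/6 = 0.0000
Deviations from mean: -5.0000, 2.0000, 1.0000, 6.0000, -3.0000, -1.0000
Σ(z_t−z̄)(z_{t+3}−z̄) = (-30.0000) + (-6.0000) + (-1.0000) = -37.0000
Denominator Σ(z_t−z̄)² = 76.0000
r_3 = -37.0000 / 76.0000 = -0.487

-0.487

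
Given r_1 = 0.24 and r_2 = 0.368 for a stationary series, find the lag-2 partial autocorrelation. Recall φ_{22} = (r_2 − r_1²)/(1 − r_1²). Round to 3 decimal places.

0.329

φ_{22} = (r_2 − r_1²) / (1 − r_1²)
r_1² = (0.24)² = 0.0576
Numerator = 0.368 − 0.0576 = 0.3104; denominator = 1 − 0.0576 = 0.9424
φ_{22} = 0.3104 / 0.9424 = 0.329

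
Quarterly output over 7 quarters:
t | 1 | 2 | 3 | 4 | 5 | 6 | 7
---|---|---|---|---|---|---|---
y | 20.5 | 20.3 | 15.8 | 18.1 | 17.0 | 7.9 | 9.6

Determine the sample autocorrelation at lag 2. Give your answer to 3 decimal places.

Mean ȳ = (20.5 + 20.3 + 15.8 + 18.1 + 17.0 + 7.9 + 9.6)/7 = 15.6000
Deviations from mean: 4.9000, 4.7000, 0.2000, 2.5000, 1.4000, -7.7000, -6.0000
Σ(y_t−ȳ)(y_{t+2}−ȳ) = (0.9800) + (11.7500) + (0.2800) + (-19.2500) + (-8.4000) = -14.6400
Denominator Σ(y_t−ȳ)² = 149.6400
r_2 = -14.6400 / 149.6400 = -0.098

-0.098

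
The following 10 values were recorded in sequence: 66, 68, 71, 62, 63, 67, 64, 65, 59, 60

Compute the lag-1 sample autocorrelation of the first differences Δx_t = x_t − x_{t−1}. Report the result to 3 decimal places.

-0.386

First differences Δx: 2, 3, -9, 1, 4, -3, 1, -6, 1
Mean of differences = -0.6667
Numerator Σ(Δx_t−Δx̄)(Δx_{t+1}−Δx̄) = -59.4444
Denominator Σ(Δx_t−Δx̄)² = 154.0000
r_1(Δx) = -59.4444 / 154.0000 = -0.386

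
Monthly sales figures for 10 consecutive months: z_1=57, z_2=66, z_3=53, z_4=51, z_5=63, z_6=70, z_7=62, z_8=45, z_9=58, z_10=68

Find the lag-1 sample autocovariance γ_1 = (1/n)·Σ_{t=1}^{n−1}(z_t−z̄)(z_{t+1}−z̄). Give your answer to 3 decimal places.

0.111

Mean z̄ = (57 + 66 + 53 + 51 + 63 + 70 + 62 + 45 + 58 + 68)/10 = 59.3000
Σ_{t=1}^{9}(z_t−z̄)(z_{t+1}−z̄) = 1.1100
γ_1 = 1.1100 / 10 = 0.111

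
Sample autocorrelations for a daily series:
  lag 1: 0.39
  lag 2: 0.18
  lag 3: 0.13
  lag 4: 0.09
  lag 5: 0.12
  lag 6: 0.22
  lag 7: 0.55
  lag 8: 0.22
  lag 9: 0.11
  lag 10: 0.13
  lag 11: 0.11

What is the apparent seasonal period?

7

The largest autocorrelation is r_7 = 0.55; the remaining lags stay at or below 0.39. The elevated value at lag 1 (0.39), dropping to 0.18 at lag 2, reflects decaying short-term dependence rather than seasonality.
The dominant spike at lag 7 indicates a seasonal period of 7.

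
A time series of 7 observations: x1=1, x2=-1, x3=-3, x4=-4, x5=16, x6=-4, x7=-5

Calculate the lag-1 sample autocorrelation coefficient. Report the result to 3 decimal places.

-0.290

Mean x̄ = (1 − 1 − 3 − 4 + 16 − 4 − 5)/7 = 0.0000
Deviations from mean: 1.0000, -1.0000, -3.0000, -4.0000, 16.0000, -4.0000, -5.0000
Numerator Σ_{t=1}^{6}(x_t−x̄)(x_{t+1}−x̄) = -94.0000
Denominator Σ(x_t−x̄)² = 324.0000
r_1 = -94.0000 / 324.0000 = -0.290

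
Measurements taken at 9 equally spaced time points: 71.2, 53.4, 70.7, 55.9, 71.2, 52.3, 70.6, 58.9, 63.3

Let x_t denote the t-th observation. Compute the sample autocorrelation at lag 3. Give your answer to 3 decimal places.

Mean x̄ = (71.2 + 53.4 + 70.7 + 55.9 + 71.2 + 52.3 + 70.6 + 58.9 + 63.3)/9 = 63.0556
Σ(x_t−x̄)(x_{t+3}−x̄) = (-58.2780) + (-78.6391) + (-82.2202) + (-53.9847) + (-33.8447) + (-2.6291) = -309.5959
Denominator Σ(x_t−x̄)² = 525.4622
r_3 = -309.5959 / 525.4622 = -0.589

-0.589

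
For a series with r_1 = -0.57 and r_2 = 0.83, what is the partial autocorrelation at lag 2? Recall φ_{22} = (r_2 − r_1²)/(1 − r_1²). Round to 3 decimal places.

0.748

φ_{22} = (r_2 − r_1²) / (1 − r_1²)
r_1² = (-0.57)² = 0.3249
Numerator = 0.83 − 0.3249 = 0.5051; denominator = 1 − 0.3249 = 0.6751
φ_{22} = 0.5051 / 0.6751 = 0.748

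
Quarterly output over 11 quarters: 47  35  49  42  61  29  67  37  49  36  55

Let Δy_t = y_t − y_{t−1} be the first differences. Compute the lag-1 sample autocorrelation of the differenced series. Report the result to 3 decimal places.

First differences Δy: -12, 14, -7, 19, -32, 38, -30, 12, -13, 19
Mean of differences = 0.8000
Numerator Σ(Δy_t−Δȳ)(Δy_{t+1}−Δȳ) = -4127.4400
Denominator Σ(Δy_t−Δȳ)² = 4785.6000
r_1(Δy) = -4127.4400 / 4785.6000 = -0.862

-0.862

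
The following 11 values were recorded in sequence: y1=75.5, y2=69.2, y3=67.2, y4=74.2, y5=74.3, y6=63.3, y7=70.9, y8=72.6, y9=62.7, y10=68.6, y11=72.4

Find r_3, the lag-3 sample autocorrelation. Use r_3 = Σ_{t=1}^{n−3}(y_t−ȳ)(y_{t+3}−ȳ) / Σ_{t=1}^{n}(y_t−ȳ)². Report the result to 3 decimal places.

0.567

Mean ȳ = (75.5 + 69.2 + 67.2 + 74.2 + 74.3 + 63.3 + 70.9 + 72.6 + 62.7 + 68.6 + 72.4)/11 = 70.0818
Numerator Σ_{t=1}^{8}(y_t−ȳ)(y_{t+3}−ȳ) = 106.8163
Denominator Σ(y_t−ȳ)² = 188.2564
r_3 = 106.8163 / 188.2564 = 0.567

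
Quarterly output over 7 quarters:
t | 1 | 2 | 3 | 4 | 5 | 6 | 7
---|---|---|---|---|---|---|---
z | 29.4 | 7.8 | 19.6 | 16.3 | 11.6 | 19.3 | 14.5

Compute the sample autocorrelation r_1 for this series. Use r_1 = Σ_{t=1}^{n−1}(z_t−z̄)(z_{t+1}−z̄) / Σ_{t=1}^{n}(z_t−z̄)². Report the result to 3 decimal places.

Mean z̄ = (29.4 + 7.8 + 19.6 + 16.3 + 11.6 + 19.3 + 14.5)/7 = 16.9286
Deviations from mean: 12.4714, -9.1286, 2.6714, -0.6286, -5.3286, 2.3714, -2.4286
Numerator Σ_{t=1}^{6}(z_t−z̄)(z_{t+1}−z̄) = -154.9580
Denominator Σ(z_t−z̄)² = 286.3143
r_1 = -154.9580 / 286.3143 = -0.541

-0.541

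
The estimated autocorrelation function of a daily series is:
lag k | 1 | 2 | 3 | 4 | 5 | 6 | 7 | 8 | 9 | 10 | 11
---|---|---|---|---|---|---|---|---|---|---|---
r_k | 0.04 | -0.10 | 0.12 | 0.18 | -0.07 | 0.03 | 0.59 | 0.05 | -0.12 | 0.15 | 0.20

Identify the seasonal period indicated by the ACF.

7

The largest autocorrelation is r_7 = 0.59; the remaining lags stay at or below 0.20.
The dominant spike at lag 7 indicates a seasonal period of 7.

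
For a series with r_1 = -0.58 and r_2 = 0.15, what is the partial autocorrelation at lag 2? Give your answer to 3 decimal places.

φ_{22} = (r_2 − r_1²) / (1 − r_1²)
r_1² = (-0.58)² = 0.3364
Numerator = 0.15 − 0.3364 = -0.1864; denominator = 1 − 0.3364 = 0.6636
φ_{22} = -0.1864 / 0.6636 = -0.281

-0.281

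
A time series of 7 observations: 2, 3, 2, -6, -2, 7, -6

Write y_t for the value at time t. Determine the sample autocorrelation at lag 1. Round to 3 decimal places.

Mean ȳ = (2 + 3 + 2 − 6 − 2 + 7 − 6)/7 = 0.0000
Deviations from mean: 2.0000, 3.0000, 2.0000, -6.0000, -2.0000, 7.0000, -6.0000
Numerator Σ_{t=1}^{6}(y_t−ȳ)(y_{t+1}−ȳ) = -44.0000
Denominator Σ(y_t−ȳ)² = 142.0000
r_1 = -44.0000 / 142.0000 = -0.310

-0.310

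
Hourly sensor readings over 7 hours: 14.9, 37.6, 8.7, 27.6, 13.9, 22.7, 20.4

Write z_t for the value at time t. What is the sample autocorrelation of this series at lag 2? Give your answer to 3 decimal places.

0.508

Mean z̄ = (14.9 + 37.6 + 8.7 + 27.6 + 13.9 + 22.7 + 20.4)/7 = 20.8286
Deviations from mean: -5.9286, 16.7714, -12.1286, 6.7714, -6.9286, 1.8714, -0.4286
Σ(z_t−z̄)(z_{t+2}−z̄) = (71.9051) + (113.5665) + (84.0337) + (12.6722) + (2.9694) = 285.1469
Denominator Σ(z_t−z̄)² = 561.0743
r_2 = 285.1469 / 561.0743 = 0.508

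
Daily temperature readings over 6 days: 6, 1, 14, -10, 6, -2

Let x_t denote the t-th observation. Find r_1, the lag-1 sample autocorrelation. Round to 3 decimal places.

-0.673

Mean x̄ = (6 + 1 + 14 − 10 + 6 − 2)/6 = 2.5000
Deviations from mean: 3.5000, -1.5000, 11.5000, -12.5000, 3.5000, -4.5000
Σ(x_t−x̄)(x_{t+1}−x̄) = (-5.2500) + (-17.2500) + (-143.7500) + (-43.7500) + (-15.7500) = -225.7500
Denominator Σ(x_t−x̄)² = 335.5000
r_1 = -225.7500 / 335.5000 = -0.673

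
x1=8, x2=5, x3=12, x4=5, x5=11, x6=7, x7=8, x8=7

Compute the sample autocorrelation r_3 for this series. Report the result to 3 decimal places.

Mean x̄ = (8 + 5 + 12 + 5 + 11 + 7 + 8 + 7)/8 = 7.8750
Deviations from mean: 0.1250, -2.8750, 4.1250, -2.8750, 3.1250, -0.8750, 0.1250, -0.8750
Σ(x_t−x̄)(x_{t+3}−x̄) = (-0.3594) + (-8.9844) + (-3.6094) + (-0.3594) + (-2.7344) = -16.0469
Denominator Σ(x_t−x̄)² = 44.8750
r_3 = -16.0469 / 44.8750 = -0.358

-0.358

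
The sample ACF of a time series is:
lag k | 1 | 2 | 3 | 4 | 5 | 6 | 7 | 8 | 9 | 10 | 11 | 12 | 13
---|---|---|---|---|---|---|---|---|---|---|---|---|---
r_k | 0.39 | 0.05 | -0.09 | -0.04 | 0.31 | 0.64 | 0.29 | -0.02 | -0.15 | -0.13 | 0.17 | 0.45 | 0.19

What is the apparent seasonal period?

The largest autocorrelation is r_6 = 0.64, with a weaker echo at lag 12 (0.45); the remaining lags stay at or below 0.39. The elevated value at lag 1 (0.39), dropping to 0.05 at lag 2, reflects decaying short-term dependence rather than seasonality.
The dominant spike at lag 6 indicates a seasonal period of 6.

6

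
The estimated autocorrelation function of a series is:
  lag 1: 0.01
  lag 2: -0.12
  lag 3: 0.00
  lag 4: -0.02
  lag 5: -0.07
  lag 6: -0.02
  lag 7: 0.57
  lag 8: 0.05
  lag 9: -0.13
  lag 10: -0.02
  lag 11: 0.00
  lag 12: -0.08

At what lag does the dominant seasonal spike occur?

The largest autocorrelation is r_7 = 0.57; the remaining lags stay at or below 0.05.
The dominant spike at lag 7 indicates a seasonal period of 7.

7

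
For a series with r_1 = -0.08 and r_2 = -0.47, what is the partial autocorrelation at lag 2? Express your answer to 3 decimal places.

φ_{22} = (r_2 − r_1²) / (1 − r_1²)
r_1² = (-0.08)² = 0.0064
Numerator = -0.47 − 0.0064 = -0.4764; denominator = 1 − 0.0064 = 0.9936
φ_{22} = -0.4764 / 0.9936 = -0.479

-0.479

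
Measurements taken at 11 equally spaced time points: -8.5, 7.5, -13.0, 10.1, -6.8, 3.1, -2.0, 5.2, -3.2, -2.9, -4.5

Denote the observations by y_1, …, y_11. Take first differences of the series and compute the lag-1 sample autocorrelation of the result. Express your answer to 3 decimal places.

-0.864

First differences Δy: 16.0, -20.5, 23.1, -16.9, 9.9, -5.1, 7.2, -8.4, 0.3, -1.6
Mean of differences = 0.4000
Numerator Σ(Δy_t−Δȳ)(Δy_{t+1}−Δȳ) = -1505.9400
Denominator Σ(Δy_t−Δȳ)² = 1742.9400
r_1(Δy) = -1505.9400 / 1742.9400 = -0.864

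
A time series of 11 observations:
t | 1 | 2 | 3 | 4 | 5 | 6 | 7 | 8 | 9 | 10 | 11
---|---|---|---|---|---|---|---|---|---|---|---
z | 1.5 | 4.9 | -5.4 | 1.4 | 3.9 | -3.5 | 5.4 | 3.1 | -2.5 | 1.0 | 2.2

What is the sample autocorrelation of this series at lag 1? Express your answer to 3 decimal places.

-0.451

Mean z̄ = (1.5 + 4.9 − 5.4 + 1.4 + 3.9 − 3.5 + 5.4 + 3.1 − 2.5 + 1.0 + 2.2)/11 = 1.0909
Numerator Σ_{t=1}^{10}(z_t−z̄)(z_{t+1}−z̄) = -55.3146
Denominator Σ(z_t−z̄)² = 122.6091
r_1 = -55.3146 / 122.6091 = -0.451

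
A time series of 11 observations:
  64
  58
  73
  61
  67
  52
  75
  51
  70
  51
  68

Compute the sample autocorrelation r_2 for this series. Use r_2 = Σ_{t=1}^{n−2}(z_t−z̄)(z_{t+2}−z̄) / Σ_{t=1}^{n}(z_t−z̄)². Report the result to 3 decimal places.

Mean z̄ = (64 + 58 + 73 + 61 + 67 + 52 + 75 + 51 + 70 + 51 + 68)/11 = 62.7273
Numerator Σ_{t=1}^{9}(z_t−z̄)(z_{t+2}−z̄) = 527.0331
Denominator Σ(z_t−z̄)² = 772.1818
r_2 = 527.0331 / 772.1818 = 0.683

0.683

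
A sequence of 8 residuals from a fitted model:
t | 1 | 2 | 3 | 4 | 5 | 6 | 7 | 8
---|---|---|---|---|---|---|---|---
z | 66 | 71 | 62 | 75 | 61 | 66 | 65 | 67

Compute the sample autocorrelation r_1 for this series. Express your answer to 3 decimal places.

Mean z̄ = (66 + 71 + 62 + 75 + 61 + 66 + 65 + 67)/8 = 66.6250
Σ(z_t−z̄)(z_{t+1}−z̄) = (-2.7344) + (-20.2344) + (-38.7344) + (-47.1094) + (3.5156) + (1.0156) + (-0.6094) = -104.8906
Denominator Σ(z_t−z̄)² = 145.8750
r_1 = -104.8906 / 145.8750 = -0.719

-0.719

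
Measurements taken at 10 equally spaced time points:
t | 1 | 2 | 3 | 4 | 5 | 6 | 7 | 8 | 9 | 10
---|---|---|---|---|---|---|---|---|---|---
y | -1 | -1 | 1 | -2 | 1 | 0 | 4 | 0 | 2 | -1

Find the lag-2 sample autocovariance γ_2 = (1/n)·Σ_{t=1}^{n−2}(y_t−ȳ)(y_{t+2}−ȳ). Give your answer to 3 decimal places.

Mean ȳ = (-1 − 1 + 1 − 2 + 1 + 0 + 4 + 0 + 2 − 1)/10 = 0.3000
Σ_{t=1}^{8}(y_t−ȳ)(y_{t+2}−ȳ) = 12.6200
γ_2 = 12.6200 / 10 = 1.262

1.262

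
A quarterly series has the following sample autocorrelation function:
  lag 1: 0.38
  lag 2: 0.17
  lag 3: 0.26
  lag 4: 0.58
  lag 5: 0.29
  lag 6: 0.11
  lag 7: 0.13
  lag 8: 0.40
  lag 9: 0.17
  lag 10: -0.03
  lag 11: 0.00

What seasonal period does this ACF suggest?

4

The largest autocorrelation is r_4 = 0.58, with a weaker echo at lag 8 (0.40); the remaining lags stay at or below 0.38. The elevated value at lag 1 (0.38), dropping to 0.17 at lag 2, reflects decaying short-term dependence rather than seasonality.
The dominant spike at lag 4 indicates a seasonal period of 4.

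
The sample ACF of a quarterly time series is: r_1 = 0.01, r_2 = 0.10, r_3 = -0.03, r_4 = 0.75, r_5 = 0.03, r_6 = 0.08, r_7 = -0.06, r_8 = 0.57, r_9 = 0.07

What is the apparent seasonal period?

The largest autocorrelation is r_4 = 0.75, with a weaker echo at lag 8 (0.57); the remaining lags stay at or below 0.10.
The dominant spike at lag 4 indicates a seasonal period of 4.

4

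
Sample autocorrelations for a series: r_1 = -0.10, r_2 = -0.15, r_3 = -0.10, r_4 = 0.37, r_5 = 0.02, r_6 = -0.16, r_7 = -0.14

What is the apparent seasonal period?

The largest autocorrelation is r_4 = 0.37; the remaining lags stay at or below 0.02.
The dominant spike at lag 4 indicates a seasonal period of 4.

4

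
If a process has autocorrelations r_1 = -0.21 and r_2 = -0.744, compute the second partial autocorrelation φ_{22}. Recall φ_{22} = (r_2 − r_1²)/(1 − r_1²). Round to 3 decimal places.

-0.824

φ_{22} = (r_2 − r_1²) / (1 − r_1²)
r_1² = (-0.21)² = 0.0441
Numerator = -0.744 − 0.0441 = -0.7881; denominator = 1 − 0.0441 = 0.9559
φ_{22} = -0.7881 / 0.9559 = -0.824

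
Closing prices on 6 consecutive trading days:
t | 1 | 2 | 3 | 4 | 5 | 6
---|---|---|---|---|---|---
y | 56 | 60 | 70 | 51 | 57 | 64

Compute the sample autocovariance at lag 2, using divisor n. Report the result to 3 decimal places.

-17.648

Mean ȳ = (56 + 60 + 70 + 51 + 57 + 64)/6 = 59.6667
Σ_{t=1}^{4}(y_t−ȳ)(y_{t+2}−ȳ) = -105.8889
γ_2 = -105.8889 / 6 = -17.648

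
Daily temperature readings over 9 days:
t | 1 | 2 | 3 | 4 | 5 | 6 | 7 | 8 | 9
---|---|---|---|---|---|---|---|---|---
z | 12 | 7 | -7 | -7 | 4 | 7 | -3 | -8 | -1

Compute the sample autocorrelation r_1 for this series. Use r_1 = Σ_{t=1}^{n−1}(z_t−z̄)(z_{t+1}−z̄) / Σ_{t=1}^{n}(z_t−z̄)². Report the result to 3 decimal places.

0.229

Mean z̄ = (12 + 7 − 7 − 7 + 4 + 7 − 3 − 8 − 1)/9 = 0.4444
Numerator Σ_{t=1}^{8}(z_t−z̄)(z_{t+1}−z̄) = 97.9136
Denominator Σ(z_t−z̄)² = 428.2222
r_1 = 97.9136 / 428.2222 = 0.229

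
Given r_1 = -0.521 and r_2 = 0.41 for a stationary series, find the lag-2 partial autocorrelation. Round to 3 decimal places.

φ_{22} = (r_2 − r_1²) / (1 − r_1²)
r_1² = (-0.521)² = 0.271441
Numerator = 0.41 − 0.2714 = 0.1386; denominator = 1 − 0.2714 = 0.7286
φ_{22} = 0.1386 / 0.7286 = 0.190

0.190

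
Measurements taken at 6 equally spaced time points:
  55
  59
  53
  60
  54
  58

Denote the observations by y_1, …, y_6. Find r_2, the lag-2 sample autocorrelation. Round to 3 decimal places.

0.675

Mean ȳ = (55 + 59 + 53 + 60 + 54 + 58)/6 = 56.5000
Deviations from mean: -1.5000, 2.5000, -3.5000, 3.5000, -2.5000, 1.5000
Σ(y_t−ȳ)(y_{t+2}−ȳ) = (5.2500) + (8.7500) + (8.7500) + (5.2500) = 28.0000
Denominator Σ(y_t−ȳ)² = 41.5000
r_2 = 28.0000 / 41.5000 = 0.675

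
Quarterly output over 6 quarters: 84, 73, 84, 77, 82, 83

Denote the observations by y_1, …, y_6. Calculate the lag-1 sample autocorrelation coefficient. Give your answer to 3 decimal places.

-0.653

Mean ȳ = (84 + 73 + 84 + 77 + 82 + 83)/6 = 80.5000
Deviations from mean: 3.5000, -7.5000, 3.5000, -3.5000, 1.5000, 2.5000
Numerator Σ_{t=1}^{5}(y_t−ȳ)(y_{t+1}−ȳ) = -66.2500
Denominator Σ(y_t−ȳ)² = 101.5000
r_1 = -66.2500 / 101.5000 = -0.653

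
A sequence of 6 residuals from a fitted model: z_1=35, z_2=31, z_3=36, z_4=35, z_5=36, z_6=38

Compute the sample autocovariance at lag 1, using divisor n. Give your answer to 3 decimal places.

Mean z̄ = (35 + 31 + 36 + 35 + 36 + 38)/6 = 35.1667
Σ_{t=1}^{5}(z_t−z̄)(z_{t+1}−z̄) = -0.6944
γ_1 = -0.6944 / 6 = -0.116

-0.116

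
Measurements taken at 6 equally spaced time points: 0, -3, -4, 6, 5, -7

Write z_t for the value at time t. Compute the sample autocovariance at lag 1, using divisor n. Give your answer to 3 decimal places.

-2.542

Mean z̄ = (0 − 3 − 4 + 6 + 5 − 7)/6 = -0.5000
Deviations: 0.5000, -2.5000, -3.5000, 6.5000, 5.5000, -6.5000
Σ_{t=1}^{5}(z_t−z̄)(z_{t+1}−z̄) = -15.2500
γ_1 = -15.2500 / 6 = -2.542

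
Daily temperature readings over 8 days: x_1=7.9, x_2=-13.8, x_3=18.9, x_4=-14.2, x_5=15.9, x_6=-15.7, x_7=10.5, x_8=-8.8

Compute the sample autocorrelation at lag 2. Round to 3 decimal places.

0.783

Mean x̄ = (7.9 − 13.8 + 18.9 − 14.2 + 15.9 − 15.7 + 10.5 − 8.8)/8 = 0.0875
Deviations from mean: 7.8125, -13.8875, 18.8125, -14.2875, 15.8125, -15.7875, 10.4125, -8.8875
Numerator Σ_{t=1}^{6}(x_t−x̄)(x_{t+2}−x̄) = 1173.3859
Denominator Σ(x_t−x̄)² = 1498.6288
r_2 = 1173.3859 / 1498.6288 = 0.783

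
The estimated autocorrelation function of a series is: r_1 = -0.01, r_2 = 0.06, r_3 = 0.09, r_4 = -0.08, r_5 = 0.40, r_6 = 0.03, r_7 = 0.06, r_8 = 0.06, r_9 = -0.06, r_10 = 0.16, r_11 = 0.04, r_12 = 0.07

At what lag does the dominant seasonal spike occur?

5

The largest autocorrelation is r_5 = 0.40, with a weaker echo at lag 10 (0.16); the remaining lags stay at or below 0.09.
The dominant spike at lag 5 indicates a seasonal period of 5.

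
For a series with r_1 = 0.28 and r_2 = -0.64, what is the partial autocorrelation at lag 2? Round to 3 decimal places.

φ_{22} = (r_2 − r_1²) / (1 − r_1²)
r_1² = (0.28)² = 0.0784
Numerator = -0.64 − 0.0784 = -0.7184; denominator = 1 − 0.0784 = 0.9216
φ_{22} = -0.7184 / 0.9216 = -0.780

-0.780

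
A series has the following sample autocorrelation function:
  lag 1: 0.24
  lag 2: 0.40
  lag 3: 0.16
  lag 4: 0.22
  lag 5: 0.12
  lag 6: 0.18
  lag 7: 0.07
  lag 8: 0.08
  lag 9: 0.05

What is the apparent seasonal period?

2

The largest autocorrelation is r_2 = 0.40; the remaining lags stay at or below 0.24.
The dominant spike at lag 2 indicates a seasonal period of 2.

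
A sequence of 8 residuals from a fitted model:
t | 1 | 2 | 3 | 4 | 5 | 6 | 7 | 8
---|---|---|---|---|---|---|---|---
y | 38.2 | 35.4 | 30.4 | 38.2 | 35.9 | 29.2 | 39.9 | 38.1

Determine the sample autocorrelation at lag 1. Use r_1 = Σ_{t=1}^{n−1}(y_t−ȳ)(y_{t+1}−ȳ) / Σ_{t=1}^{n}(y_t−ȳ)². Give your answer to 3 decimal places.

Mean ȳ = (38.2 + 35.4 + 30.4 + 38.2 + 35.9 + 29.2 + 39.9 + 38.1)/8 = 35.6625
Deviations from mean: 2.5375, -0.2625, -5.2625, 2.5375, 0.2375, -6.4625, 4.2375, 2.4375
Σ(y_t−ȳ)(y_{t+1}−ȳ) = (-0.6661) + (1.3814) + (-13.3536) + (0.6027) + (-1.5348) + (-27.3848) + (10.3289) = -30.6264
Denominator Σ(y_t−ȳ)² = 106.3588
r_1 = -30.6264 / 106.3588 = -0.288

-0.288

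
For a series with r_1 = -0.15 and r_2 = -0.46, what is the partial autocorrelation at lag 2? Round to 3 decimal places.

-0.494

φ_{22} = (r_2 − r_1²) / (1 − r_1²)
r_1² = (-0.15)² = 0.0225
Numerator = -0.46 − 0.0225 = -0.4825; denominator = 1 − 0.0225 = 0.9775
φ_{22} = -0.4825 / 0.9775 = -0.494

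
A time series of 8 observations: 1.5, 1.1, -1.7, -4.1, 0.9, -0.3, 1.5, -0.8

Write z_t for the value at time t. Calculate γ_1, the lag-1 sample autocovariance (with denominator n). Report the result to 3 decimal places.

0.058

Mean z̄ = (1.5 + 1.1 − 1.7 − 4.1 + 0.9 − 0.3 + 1.5 − 0.8)/8 = -0.2375
Σ_{t=1}^{7}(z_t−z̄)(z_{t+1}−z̄) = 0.4661
γ_1 = 0.4661 / 8 = 0.058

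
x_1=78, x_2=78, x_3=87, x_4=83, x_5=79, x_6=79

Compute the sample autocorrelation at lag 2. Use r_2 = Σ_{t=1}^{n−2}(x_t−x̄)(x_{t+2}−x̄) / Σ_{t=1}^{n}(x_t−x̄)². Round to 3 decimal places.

-0.575

Mean x̄ = (78 + 78 + 87 + 83 + 79 + 79)/6 = 80.6667
Deviations from mean: -2.6667, -2.6667, 6.3333, 2.3333, -1.6667, -1.6667
Σ(x_t−x̄)(x_{t+2}−x̄) = (-16.8889) + (-6.2222) + (-10.5556) + (-3.8889) = -37.5556
Denominator Σ(x_t−x̄)² = 65.3333
r_2 = -37.5556 / 65.3333 = -0.575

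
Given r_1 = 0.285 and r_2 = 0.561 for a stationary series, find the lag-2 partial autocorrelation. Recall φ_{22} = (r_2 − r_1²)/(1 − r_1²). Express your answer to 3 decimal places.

0.522

φ_{22} = (r_2 − r_1²) / (1 − r_1²)
r_1² = (0.285)² = 0.081225
Numerator = 0.561 − 0.0812 = 0.4798; denominator = 1 − 0.0812 = 0.9188
φ_{22} = 0.4798 / 0.9188 = 0.522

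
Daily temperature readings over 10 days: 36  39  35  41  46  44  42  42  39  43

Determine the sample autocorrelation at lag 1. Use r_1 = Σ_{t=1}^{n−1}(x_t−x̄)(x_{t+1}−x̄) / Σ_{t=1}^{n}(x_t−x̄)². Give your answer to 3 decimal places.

Mean x̄ = (36 + 39 + 35 + 41 + 46 + 44 + 42 + 42 + 39 + 43)/10 = 40.7000
Numerator Σ_{t=1}^{9}(x_t−x̄)(x_{t+1}−x̄) = 34.9100
Denominator Σ(x_t−x̄)² = 108.1000
r_1 = 34.9100 / 108.1000 = 0.323

0.323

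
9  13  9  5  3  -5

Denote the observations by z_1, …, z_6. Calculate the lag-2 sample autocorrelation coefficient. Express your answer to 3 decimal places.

Mean z̄ = (9 + 13 + 9 + 5 + 3 − 5)/6 = 5.6667
Deviations from mean: 3.3333, 7.3333, 3.3333, -0.6667, -2.6667, -10.6667
Numerator Σ_{t=1}^{4}(z_t−z̄)(z_{t+2}−z̄) = 4.4444
Denominator Σ(z_t−z̄)² = 197.3333
r_2 = 4.4444 / 197.3333 = 0.023

0.023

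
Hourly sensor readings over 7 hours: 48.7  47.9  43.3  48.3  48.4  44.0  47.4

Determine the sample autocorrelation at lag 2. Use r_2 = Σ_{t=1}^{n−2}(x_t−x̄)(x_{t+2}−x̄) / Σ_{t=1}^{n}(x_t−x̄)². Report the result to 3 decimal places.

Mean x̄ = (48.7 + 47.9 + 43.3 + 48.3 + 48.4 + 44.0 + 47.4)/7 = 46.8571
Deviations from mean: 1.8429, 1.0429, -3.5571, 1.4429, 1.5429, -2.8571, 0.5429
Numerator Σ_{t=1}^{5}(x_t−x̄)(x_{t+2}−x̄) = -13.8237
Denominator Σ(x_t−x̄)² = 30.0571
r_2 = -13.8237 / 30.0571 = -0.460

-0.460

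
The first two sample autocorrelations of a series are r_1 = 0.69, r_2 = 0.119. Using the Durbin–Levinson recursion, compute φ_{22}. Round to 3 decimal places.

φ_{22} = (r_2 − r_1²) / (1 − r_1²)
r_1² = (0.69)² = 0.4761
Numerator = 0.119 − 0.4761 = -0.3571; denominator = 1 − 0.4761 = 0.5239
φ_{22} = -0.3571 / 0.5239 = -0.682

-0.682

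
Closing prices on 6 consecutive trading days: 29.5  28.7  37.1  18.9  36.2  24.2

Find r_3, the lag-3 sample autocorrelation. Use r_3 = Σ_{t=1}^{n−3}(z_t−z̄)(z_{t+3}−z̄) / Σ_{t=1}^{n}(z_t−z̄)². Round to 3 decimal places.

-0.190

Mean z̄ = (29.5 + 28.7 + 37.1 + 18.9 + 36.2 + 24.2)/6 = 29.1000
Numerator Σ_{t=1}^{3}(z_t−z̄)(z_{t+3}−z̄) = -46.1200
Denominator Σ(z_t−z̄)² = 242.7800
r_3 = -46.1200 / 242.7800 = -0.190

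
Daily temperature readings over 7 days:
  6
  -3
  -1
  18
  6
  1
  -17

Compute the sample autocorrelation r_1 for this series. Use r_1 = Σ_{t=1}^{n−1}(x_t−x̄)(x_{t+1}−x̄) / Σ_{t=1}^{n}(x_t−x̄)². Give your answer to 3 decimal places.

0.047

Mean x̄ = (6 − 3 − 1 + 18 + 6 + 1 − 17)/7 = 1.4286
Deviations from mean: 4.5714, -4.4286, -2.4286, 16.5714, 4.5714, -0.4286, -18.4286
Numerator Σ_{t=1}^{6}(x_t−x̄)(x_{t+1}−x̄) = 31.9592
Denominator Σ(x_t−x̄)² = 681.7143
r_1 = 31.9592 / 681.7143 = 0.047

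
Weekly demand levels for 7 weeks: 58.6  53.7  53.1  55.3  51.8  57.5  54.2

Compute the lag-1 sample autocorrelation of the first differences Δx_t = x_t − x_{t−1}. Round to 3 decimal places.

First differences Δx: -4.9, -0.6, 2.2, -3.5, 5.7, -3.3
Mean of differences = -0.7333
Numerator Σ(Δx_t−Δx̄)(Δx_{t+1}−Δx̄) = -42.5911
Denominator Σ(Δx_t−Δx̄)² = 81.6133
r_1(Δx) = -42.5911 / 81.6133 = -0.522

-0.522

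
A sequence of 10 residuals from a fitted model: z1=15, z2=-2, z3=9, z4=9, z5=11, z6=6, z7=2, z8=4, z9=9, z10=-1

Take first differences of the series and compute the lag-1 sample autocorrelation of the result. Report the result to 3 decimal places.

-0.375

First differences Δz: -17, 11, 0, 2, -5, -4, 2, 5, -10
Mean of differences = -1.7778
Numerator Σ(Δz_t−Δz̄)(Δz_{t+1}−Δz̄) = -208.6049
Denominator Σ(Δz_t−Δz̄)² = 555.5556
r_1(Δz) = -208.6049 / 555.5556 = -0.375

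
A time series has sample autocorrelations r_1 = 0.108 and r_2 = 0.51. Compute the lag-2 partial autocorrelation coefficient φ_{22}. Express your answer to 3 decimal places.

0.504

φ_{22} = (r_2 − r_1²) / (1 − r_1²)
r_1² = (0.108)² = 0.011664
Numerator = 0.51 − 0.0117 = 0.4983; denominator = 1 − 0.0117 = 0.9883
φ_{22} = 0.4983 / 0.9883 = 0.504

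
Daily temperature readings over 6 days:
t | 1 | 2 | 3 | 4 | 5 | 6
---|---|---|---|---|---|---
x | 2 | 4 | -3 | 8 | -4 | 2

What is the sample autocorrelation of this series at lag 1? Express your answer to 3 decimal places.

-0.781

Mean x̄ = (2 + 4 − 3 + 8 − 4 + 2)/6 = 1.5000
Deviations from mean: 0.5000, 2.5000, -4.5000, 6.5000, -5.5000, 0.5000
Σ(x_t−x̄)(x_{t+1}−x̄) = (1.2500) + (-11.2500) + (-29.2500) + (-35.7500) + (-2.7500) = -77.7500
Denominator Σ(x_t−x̄)² = 99.5000
r_1 = -77.7500 / 99.5000 = -0.781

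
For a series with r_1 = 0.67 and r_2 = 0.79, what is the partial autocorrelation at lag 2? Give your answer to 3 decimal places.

0.619

φ_{22} = (r_2 − r_1²) / (1 − r_1²)
r_1² = (0.67)² = 0.4489
Numerator = 0.79 − 0.4489 = 0.3411; denominator = 1 − 0.4489 = 0.5511
φ_{22} = 0.3411 / 0.5511 = 0.619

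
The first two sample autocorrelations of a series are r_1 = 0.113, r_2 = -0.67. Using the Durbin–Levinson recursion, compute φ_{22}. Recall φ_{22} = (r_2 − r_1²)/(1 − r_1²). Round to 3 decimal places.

-0.692

φ_{22} = (r_2 − r_1²) / (1 − r_1²)
r_1² = (0.113)² = 0.012769
Numerator = -0.67 − 0.0128 = -0.6828; denominator = 1 − 0.0128 = 0.9872
φ_{22} = -0.6828 / 0.9872 = -0.692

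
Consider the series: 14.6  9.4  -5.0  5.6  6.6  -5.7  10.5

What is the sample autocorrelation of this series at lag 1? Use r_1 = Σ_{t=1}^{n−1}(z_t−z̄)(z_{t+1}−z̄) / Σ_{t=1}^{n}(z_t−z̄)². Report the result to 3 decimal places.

Mean z̄ = (14.6 + 9.4 − 5.0 + 5.6 + 6.6 − 5.7 + 10.5)/7 = 5.1429
Deviations from mean: 9.4571, 4.2571, -10.1429, 0.4571, 1.4571, -10.8429, 5.3571
Σ(z_t−z̄)(z_{t+1}−z̄) = (40.2604) + (-43.1796) + (-4.6367) + (0.6661) + (-15.7996) + (-58.0867) = -80.7761
Denominator Σ(z_t−z̄)² = 359.0371
r_1 = -80.7761 / 359.0371 = -0.225

-0.225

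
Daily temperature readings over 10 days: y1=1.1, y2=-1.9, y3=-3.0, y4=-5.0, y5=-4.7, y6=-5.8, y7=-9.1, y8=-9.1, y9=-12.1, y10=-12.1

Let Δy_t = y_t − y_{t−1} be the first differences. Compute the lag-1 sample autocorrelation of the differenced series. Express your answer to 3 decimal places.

-0.556

First differences Δy: -3.0, -1.1, -2.0, 0.3, -1.1, -3.3, 0.0, -3.0, 0.0
Mean of differences = -1.4667
Numerator Σ(Δy_t−Δȳ)(Δy_{t+1}−Δȳ) = -8.9111
Denominator Σ(Δy_t−Δȳ)² = 16.0400
r_1(Δy) = -8.9111 / 16.0400 = -0.556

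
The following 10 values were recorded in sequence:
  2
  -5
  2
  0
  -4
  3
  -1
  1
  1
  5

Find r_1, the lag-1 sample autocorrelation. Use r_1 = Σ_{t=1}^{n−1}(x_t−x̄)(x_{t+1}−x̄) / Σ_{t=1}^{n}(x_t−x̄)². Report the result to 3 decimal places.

Mean x̄ = (2 − 5 + 2 + 0 − 4 + 3 − 1 + 1 + 1 + 5)/10 = 0.4000
Numerator Σ_{t=1}^{9}(x_t−x̄)(x_{t+1}−x̄) = -28.9600
Denominator Σ(x_t−x̄)² = 84.4000
r_1 = -28.9600 / 84.4000 = -0.343

-0.343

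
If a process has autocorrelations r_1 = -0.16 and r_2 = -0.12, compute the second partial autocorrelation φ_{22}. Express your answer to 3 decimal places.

φ_{22} = (r_2 − r_1²) / (1 − r_1²)
r_1² = (-0.16)² = 0.0256
Numerator = -0.12 − 0.0256 = -0.1456; denominator = 1 − 0.0256 = 0.9744
φ_{22} = -0.1456 / 0.9744 = -0.149

-0.149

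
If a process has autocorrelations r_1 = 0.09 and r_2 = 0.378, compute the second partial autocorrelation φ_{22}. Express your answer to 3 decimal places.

0.373

φ_{22} = (r_2 − r_1²) / (1 − r_1²)
r_1² = (0.09)² = 0.0081
Numerator = 0.378 − 0.0081 = 0.3699; denominator = 1 − 0.0081 = 0.9919
φ_{22} = 0.3699 / 0.9919 = 0.373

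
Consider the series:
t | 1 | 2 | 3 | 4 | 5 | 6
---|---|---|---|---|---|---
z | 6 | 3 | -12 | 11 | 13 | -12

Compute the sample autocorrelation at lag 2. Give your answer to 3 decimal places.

-0.541

Mean z̄ = (6 + 3 − 12 + 11 + 13 − 12)/6 = 1.5000
Deviations from mean: 4.5000, 1.5000, -13.5000, 9.5000, 11.5000, -13.5000
Numerator Σ_{t=1}^{4}(z_t−z̄)(z_{t+2}−z̄) = -330.0000
Denominator Σ(z_t−z̄)² = 609.5000
r_2 = -330.0000 / 609.5000 = -0.541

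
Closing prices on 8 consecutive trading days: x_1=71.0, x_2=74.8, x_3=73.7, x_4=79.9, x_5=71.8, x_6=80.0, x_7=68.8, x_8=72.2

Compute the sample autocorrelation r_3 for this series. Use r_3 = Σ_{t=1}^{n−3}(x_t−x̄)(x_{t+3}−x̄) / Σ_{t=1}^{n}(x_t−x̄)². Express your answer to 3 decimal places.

-0.416

Mean x̄ = (71.0 + 74.8 + 73.7 + 79.9 + 71.8 + 80.0 + 68.8 + 72.2)/8 = 74.0250
Σ(x_t−x̄)(x_{t+3}−x̄) = (-17.7719) + (-1.7244) + (-1.9419) + (-30.6969) + (4.0606) = -48.0744
Denominator Σ(x_t−x̄)² = 115.6550
r_3 = -48.0744 / 115.6550 = -0.416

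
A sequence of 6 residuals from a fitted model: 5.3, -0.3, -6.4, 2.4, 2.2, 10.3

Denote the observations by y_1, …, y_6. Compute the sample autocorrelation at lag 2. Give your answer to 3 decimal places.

-0.162

Mean ȳ = (5.3 − 0.3 − 6.4 + 2.4 + 2.2 + 10.3)/6 = 2.2500
Deviations from mean: 3.0500, -2.5500, -8.6500, 0.1500, -0.0500, 8.0500
Numerator Σ_{t=1}^{4}(y_t−ȳ)(y_{t+2}−ȳ) = -25.1250
Denominator Σ(y_t−ȳ)² = 155.4550
r_2 = -25.1250 / 155.4550 = -0.162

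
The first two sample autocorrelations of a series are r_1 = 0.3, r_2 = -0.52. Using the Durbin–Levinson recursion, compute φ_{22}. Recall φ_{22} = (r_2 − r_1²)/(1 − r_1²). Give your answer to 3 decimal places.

φ_{22} = (r_2 − r_1²) / (1 − r_1²)
r_1² = (0.3)² = 0.09
Numerator = -0.52 − 0.0900 = -0.6100; denominator = 1 − 0.0900 = 0.9100
φ_{22} = -0.6100 / 0.9100 = -0.670

-0.670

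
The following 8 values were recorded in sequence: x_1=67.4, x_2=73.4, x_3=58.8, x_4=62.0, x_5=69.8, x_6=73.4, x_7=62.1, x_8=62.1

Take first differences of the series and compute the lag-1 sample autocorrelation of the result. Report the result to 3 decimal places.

-0.287

First differences Δx: 6.0, -14.6, 3.2, 7.8, 3.6, -11.3, 0.0
Mean of differences = -0.7571
Numerator Σ(Δx_t−Δx̄)(Δx_{t+1}−Δx̄) = -131.0890
Denominator Σ(Δx_t−Δx̄)² = 456.8771
r_1(Δx) = -131.0890 / 456.8771 = -0.287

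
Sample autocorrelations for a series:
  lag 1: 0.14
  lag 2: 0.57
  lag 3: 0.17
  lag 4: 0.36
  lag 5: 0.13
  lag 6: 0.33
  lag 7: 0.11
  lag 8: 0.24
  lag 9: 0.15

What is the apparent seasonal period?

The largest autocorrelation is r_2 = 0.57, with weaker echoes at lags 4 (0.36), 6 (0.33) and 8 (0.24); the remaining lags stay at or below 0.17.
The dominant spike at lag 2 indicates a seasonal period of 2.

2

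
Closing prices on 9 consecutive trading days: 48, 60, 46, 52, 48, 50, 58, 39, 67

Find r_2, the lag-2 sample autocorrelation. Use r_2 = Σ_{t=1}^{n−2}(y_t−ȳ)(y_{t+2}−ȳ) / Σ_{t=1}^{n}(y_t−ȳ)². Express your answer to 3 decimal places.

0.247

Mean ȳ = (48 + 60 + 46 + 52 + 48 + 50 + 58 + 39 + 67)/9 = 52.0000
Numerator Σ_{t=1}^{7}(y_t−ȳ)(y_{t+2}−ȳ) = 140.0000
Denominator Σ(y_t−ȳ)² = 566.0000
r_2 = 140.0000 / 566.0000 = 0.247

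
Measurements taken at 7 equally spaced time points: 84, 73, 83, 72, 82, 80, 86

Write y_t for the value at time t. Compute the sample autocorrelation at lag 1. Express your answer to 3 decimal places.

-0.500

Mean ȳ = (84 + 73 + 83 + 72 + 82 + 80 + 86)/7 = 80.0000
Deviations from mean: 4.0000, -7.0000, 3.0000, -8.0000, 2.0000, 0.0000, 6.0000
Numerator Σ_{t=1}^{6}(y_t−ȳ)(y_{t+1}−ȳ) = -89.0000
Denominator Σ(y_t−ȳ)² = 178.0000
r_1 = -89.0000 / 178.0000 = -0.500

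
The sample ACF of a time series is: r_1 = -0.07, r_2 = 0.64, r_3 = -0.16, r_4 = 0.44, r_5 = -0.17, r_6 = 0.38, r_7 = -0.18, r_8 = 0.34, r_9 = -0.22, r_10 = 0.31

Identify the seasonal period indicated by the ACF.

2

The largest autocorrelation is r_2 = 0.64, with weaker echoes at lags 4 (0.44), 6 (0.38), 8 (0.34) and 10 (0.31); the remaining lags stay at or below -0.07.
The dominant spike at lag 2 indicates a seasonal period of 2.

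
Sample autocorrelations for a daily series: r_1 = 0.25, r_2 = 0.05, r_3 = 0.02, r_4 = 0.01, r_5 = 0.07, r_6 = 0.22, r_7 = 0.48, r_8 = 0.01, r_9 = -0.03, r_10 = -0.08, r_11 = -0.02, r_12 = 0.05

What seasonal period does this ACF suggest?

The largest autocorrelation is r_7 = 0.48; the remaining lags stay at or below 0.25. The elevated value at lag 1 (0.25), dropping to 0.05 at lag 2, reflects decaying short-term dependence rather than seasonality.
The dominant spike at lag 7 indicates a seasonal period of 7.

7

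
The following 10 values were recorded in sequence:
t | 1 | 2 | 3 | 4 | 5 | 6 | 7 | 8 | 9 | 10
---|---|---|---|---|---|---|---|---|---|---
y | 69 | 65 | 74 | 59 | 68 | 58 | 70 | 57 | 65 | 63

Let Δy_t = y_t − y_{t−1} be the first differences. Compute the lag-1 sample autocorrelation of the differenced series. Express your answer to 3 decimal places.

-0.901

First differences Δy: -4, 9, -15, 9, -10, 12, -13, 8, -2
Mean of differences = -0.6667
Numerator Σ(Δy_t−Δȳ)(Δy_{t+1}−Δȳ) = -792.4444
Denominator Σ(Δy_t−Δȳ)² = 880.0000
r_1(Δy) = -792.4444 / 880.0000 = -0.901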